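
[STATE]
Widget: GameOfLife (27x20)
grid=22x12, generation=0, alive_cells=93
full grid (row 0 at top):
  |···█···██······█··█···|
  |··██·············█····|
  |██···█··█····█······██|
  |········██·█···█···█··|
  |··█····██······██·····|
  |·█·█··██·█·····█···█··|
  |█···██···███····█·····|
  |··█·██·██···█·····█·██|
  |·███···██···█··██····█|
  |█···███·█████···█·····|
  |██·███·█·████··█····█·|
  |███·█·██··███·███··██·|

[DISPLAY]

Gen: 0                     
···█···██······█··█···     
··██·············█····     
██···█··█····█······██     
········██·█···█···█··     
··█····██······██·····     
·█·█··██·█·····█···█··     
█···██···███····█·····     
··█·██·██···█·····█·██     
·███···██···█··██····█     
█···███·█████···█·····     
██·███·█·████··█····█·     
███·█·██··███·███··██·     
                           
                           
                           
                           
                           
                           
                           


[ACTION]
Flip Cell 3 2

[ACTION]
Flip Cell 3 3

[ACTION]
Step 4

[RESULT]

Gen: 4                     
·████···█·············     
█·██████··············     
·······██·············     
··············███·····     
███·██········█·█·····     
····███····██·█·█·█·█·     
···█·██····██·█···█·█·     
·███·······██··██····█     
█·█·······███··█·····█     
███········██··█···█·█     
·······██···███······█     
·······██····████···█·     
                           
                           
                           
                           
                           
                           
                           


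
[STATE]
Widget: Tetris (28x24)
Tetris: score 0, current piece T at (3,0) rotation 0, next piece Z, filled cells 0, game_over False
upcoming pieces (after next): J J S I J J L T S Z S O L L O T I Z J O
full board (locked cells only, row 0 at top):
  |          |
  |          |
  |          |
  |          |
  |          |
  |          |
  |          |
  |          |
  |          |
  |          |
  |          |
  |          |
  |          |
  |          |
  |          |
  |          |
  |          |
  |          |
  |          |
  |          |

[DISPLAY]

    ▒     │Next:            
   ▒▒▒    │▓▓               
          │ ▓▓              
          │                 
          │                 
          │                 
          │Score:           
          │0                
          │                 
          │                 
          │                 
          │                 
          │                 
          │                 
          │                 
          │                 
          │                 
          │                 
          │                 
          │                 
          │                 
          │                 
          │                 
          │                 


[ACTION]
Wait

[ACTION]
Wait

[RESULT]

          │Next:            
          │▓▓               
    ▒     │ ▓▓              
   ▒▒▒    │                 
          │                 
          │                 
          │Score:           
          │0                
          │                 
          │                 
          │                 
          │                 
          │                 
          │                 
          │                 
          │                 
          │                 
          │                 
          │                 
          │                 
          │                 
          │                 
          │                 
          │                 


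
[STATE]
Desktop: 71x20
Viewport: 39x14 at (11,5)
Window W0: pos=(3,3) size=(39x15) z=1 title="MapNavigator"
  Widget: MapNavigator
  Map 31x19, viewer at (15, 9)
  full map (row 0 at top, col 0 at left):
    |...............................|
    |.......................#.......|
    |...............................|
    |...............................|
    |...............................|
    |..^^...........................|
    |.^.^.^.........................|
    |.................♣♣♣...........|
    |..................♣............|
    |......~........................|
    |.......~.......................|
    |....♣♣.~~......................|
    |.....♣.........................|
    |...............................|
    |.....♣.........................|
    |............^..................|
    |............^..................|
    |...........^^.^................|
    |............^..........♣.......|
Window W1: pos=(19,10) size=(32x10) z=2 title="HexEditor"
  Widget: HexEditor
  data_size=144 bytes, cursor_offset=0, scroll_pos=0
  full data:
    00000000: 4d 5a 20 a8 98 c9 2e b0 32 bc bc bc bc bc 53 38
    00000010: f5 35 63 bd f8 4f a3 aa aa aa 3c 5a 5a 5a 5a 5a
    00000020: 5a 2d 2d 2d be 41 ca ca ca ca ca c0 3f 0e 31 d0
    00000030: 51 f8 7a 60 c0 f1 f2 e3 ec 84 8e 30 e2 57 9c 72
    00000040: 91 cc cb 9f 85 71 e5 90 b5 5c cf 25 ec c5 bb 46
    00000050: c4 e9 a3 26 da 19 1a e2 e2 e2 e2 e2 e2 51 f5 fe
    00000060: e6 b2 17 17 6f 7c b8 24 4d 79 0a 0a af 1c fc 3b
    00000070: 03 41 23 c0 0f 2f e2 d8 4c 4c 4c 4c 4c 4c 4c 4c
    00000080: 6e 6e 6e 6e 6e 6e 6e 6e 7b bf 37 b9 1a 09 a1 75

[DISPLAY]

──────────────────────────────┨        
...........................   ┃        
...........................   ┃        
.^.........................   ┃        
.............♣♣♣...........   ┃        
........┏━━━━━━━━━━━━━━━━━━━━━━━━━━━━━━
..~.....┃ HexEditor                    
...~....┠──────────────────────────────
♣♣.~~...┃00000000  4D 5a 20 a8 98 c9 2e
.♣......┃00000010  f5 35 63 bd f8 4f a3
........┃00000020  5a 2d 2d 2d be 41 ca
.♣......┃00000030  51 f8 7a 60 c0 f1 f2
━━━━━━━━┃00000040  91 cc cb 9f 85 71 e5
        ┃00000050  c4 e9 a3 26 da 19 1a


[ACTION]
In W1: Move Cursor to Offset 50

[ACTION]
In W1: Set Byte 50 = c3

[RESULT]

──────────────────────────────┨        
...........................   ┃        
...........................   ┃        
.^.........................   ┃        
.............♣♣♣...........   ┃        
........┏━━━━━━━━━━━━━━━━━━━━━━━━━━━━━━
..~.....┃ HexEditor                    
...~....┠──────────────────────────────
♣♣.~~...┃00000000  4d 5a 20 a8 98 c9 2e
.♣......┃00000010  f5 35 63 bd f8 4f a3
........┃00000020  5a 2d 2d 2d be 41 ca
.♣......┃00000030  51 f8 C3 60 c0 f1 f2
━━━━━━━━┃00000040  91 cc cb 9f 85 71 e5
        ┃00000050  c4 e9 a3 26 da 19 1a


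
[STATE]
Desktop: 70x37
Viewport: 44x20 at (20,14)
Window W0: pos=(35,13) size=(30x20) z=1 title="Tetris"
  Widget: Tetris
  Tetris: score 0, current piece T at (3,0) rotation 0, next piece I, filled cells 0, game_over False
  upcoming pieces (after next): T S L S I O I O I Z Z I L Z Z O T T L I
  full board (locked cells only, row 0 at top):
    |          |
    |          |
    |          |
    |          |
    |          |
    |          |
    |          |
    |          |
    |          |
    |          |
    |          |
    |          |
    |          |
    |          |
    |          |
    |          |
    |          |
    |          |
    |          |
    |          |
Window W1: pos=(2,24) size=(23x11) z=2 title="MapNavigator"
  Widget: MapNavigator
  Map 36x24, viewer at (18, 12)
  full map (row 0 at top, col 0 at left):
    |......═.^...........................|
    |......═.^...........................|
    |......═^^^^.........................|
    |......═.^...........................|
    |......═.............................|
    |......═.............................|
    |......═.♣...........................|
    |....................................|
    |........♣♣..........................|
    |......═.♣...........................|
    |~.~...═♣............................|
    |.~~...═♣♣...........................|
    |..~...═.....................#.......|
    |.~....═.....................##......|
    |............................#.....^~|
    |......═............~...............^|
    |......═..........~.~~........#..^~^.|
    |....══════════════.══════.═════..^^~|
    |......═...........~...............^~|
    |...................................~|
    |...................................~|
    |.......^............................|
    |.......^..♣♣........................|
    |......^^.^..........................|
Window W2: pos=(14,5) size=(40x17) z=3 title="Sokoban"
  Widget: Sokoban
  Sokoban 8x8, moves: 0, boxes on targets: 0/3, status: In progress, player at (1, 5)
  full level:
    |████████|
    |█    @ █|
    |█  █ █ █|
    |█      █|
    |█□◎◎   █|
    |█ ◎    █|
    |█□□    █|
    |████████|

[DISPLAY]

  █                              ┃          
███                              ┃──────────
: 0  0/3                         ┃          
                                 ┃          
                                 ┃          
                                 ┃          
                                 ┃          
━━━━━━━━━━━━━━━━━━━━━━━━━━━━━━━━━┛          
               ┃          │Score:           
               ┃          │0                
━━━━┓          ┃          │                 
    ┃          ┃          │                 
────┨          ┃          │                 
....┃          ┃          │                 
....┃          ┃          │                 
....┃          ┃          │                 
...#┃          ┃          │                 
...#┃          ┃          │                 
...#┃          ┗━━━━━━━━━━━━━━━━━━━━━━━━━━━━
....┃                                       


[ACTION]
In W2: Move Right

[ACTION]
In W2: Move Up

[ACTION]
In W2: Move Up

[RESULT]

  █                              ┃          
███                              ┃──────────
: 1  0/3                         ┃          
                                 ┃          
                                 ┃          
                                 ┃          
                                 ┃          
━━━━━━━━━━━━━━━━━━━━━━━━━━━━━━━━━┛          
               ┃          │Score:           
               ┃          │0                
━━━━┓          ┃          │                 
    ┃          ┃          │                 
────┨          ┃          │                 
....┃          ┃          │                 
....┃          ┃          │                 
....┃          ┃          │                 
...#┃          ┃          │                 
...#┃          ┃          │                 
...#┃          ┗━━━━━━━━━━━━━━━━━━━━━━━━━━━━
....┃                                       


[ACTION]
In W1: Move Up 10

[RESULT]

  █                              ┃          
███                              ┃──────────
: 1  0/3                         ┃          
                                 ┃          
                                 ┃          
                                 ┃          
                                 ┃          
━━━━━━━━━━━━━━━━━━━━━━━━━━━━━━━━━┛          
               ┃          │Score:           
               ┃          │0                
━━━━┓          ┃          │                 
    ┃          ┃          │                 
────┨          ┃          │                 
    ┃          ┃          │                 
....┃          ┃          │                 
....┃          ┃          │                 
....┃          ┃          │                 
....┃          ┃          │                 
....┃          ┗━━━━━━━━━━━━━━━━━━━━━━━━━━━━
....┃                                       


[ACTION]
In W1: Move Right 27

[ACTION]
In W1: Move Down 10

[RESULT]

  █                              ┃          
███                              ┃──────────
: 1  0/3                         ┃          
                                 ┃          
                                 ┃          
                                 ┃          
                                 ┃          
━━━━━━━━━━━━━━━━━━━━━━━━━━━━━━━━━┛          
               ┃          │Score:           
               ┃          │0                
━━━━┓          ┃          │                 
    ┃          ┃          │                 
────┨          ┃          │                 
    ┃          ┃          │                 
    ┃          ┃          │                 
    ┃          ┃          │                 
    ┃          ┃          │                 
    ┃          ┃          │                 
    ┃          ┗━━━━━━━━━━━━━━━━━━━━━━━━━━━━
    ┃                                       


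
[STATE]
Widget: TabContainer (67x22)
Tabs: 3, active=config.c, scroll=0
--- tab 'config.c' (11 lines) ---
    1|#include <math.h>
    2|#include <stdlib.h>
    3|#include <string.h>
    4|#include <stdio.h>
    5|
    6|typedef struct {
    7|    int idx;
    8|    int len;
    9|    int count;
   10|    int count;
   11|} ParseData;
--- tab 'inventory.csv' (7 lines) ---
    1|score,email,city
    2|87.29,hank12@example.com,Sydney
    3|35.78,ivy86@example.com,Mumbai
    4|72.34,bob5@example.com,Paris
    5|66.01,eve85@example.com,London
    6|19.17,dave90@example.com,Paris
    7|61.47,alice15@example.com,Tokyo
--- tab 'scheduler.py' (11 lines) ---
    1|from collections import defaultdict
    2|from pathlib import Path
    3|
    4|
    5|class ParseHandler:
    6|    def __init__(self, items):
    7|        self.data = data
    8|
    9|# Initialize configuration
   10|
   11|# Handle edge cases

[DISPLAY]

[config.c]│ inventory.csv │ scheduler.py                           
───────────────────────────────────────────────────────────────────
#include <math.h>                                                  
#include <stdlib.h>                                                
#include <string.h>                                                
#include <stdio.h>                                                 
                                                                   
typedef struct {                                                   
    int idx;                                                       
    int len;                                                       
    int count;                                                     
    int count;                                                     
} ParseData;                                                       
                                                                   
                                                                   
                                                                   
                                                                   
                                                                   
                                                                   
                                                                   
                                                                   
                                                                   


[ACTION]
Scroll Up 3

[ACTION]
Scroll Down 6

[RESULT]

[config.c]│ inventory.csv │ scheduler.py                           
───────────────────────────────────────────────────────────────────
    int idx;                                                       
    int len;                                                       
    int count;                                                     
    int count;                                                     
} ParseData;                                                       
                                                                   
                                                                   
                                                                   
                                                                   
                                                                   
                                                                   
                                                                   
                                                                   
                                                                   
                                                                   
                                                                   
                                                                   
                                                                   
                                                                   
                                                                   


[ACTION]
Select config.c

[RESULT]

[config.c]│ inventory.csv │ scheduler.py                           
───────────────────────────────────────────────────────────────────
#include <math.h>                                                  
#include <stdlib.h>                                                
#include <string.h>                                                
#include <stdio.h>                                                 
                                                                   
typedef struct {                                                   
    int idx;                                                       
    int len;                                                       
    int count;                                                     
    int count;                                                     
} ParseData;                                                       
                                                                   
                                                                   
                                                                   
                                                                   
                                                                   
                                                                   
                                                                   
                                                                   
                                                                   


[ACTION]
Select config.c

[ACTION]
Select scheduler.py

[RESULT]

 config.c │ inventory.csv │[scheduler.py]                          
───────────────────────────────────────────────────────────────────
from collections import defaultdict                                
from pathlib import Path                                           
                                                                   
                                                                   
class ParseHandler:                                                
    def __init__(self, items):                                     
        self.data = data                                           
                                                                   
# Initialize configuration                                         
                                                                   
# Handle edge cases                                                
                                                                   
                                                                   
                                                                   
                                                                   
                                                                   
                                                                   
                                                                   
                                                                   
                                                                   


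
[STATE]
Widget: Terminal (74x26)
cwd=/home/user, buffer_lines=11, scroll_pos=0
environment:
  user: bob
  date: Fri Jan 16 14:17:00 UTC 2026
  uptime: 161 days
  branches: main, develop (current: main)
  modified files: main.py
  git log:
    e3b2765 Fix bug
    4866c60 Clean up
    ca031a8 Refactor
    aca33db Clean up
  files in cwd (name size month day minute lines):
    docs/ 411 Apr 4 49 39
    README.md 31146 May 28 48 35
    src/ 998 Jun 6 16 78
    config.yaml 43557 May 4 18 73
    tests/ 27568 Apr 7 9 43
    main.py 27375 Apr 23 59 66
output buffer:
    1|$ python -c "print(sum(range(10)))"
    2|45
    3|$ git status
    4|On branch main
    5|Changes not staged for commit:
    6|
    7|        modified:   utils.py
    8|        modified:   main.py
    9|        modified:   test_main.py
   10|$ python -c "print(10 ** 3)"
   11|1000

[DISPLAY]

$ python -c "print(sum(range(10)))"                                       
45                                                                        
$ git status                                                              
On branch main                                                            
Changes not staged for commit:                                            
                                                                          
        modified:   utils.py                                              
        modified:   main.py                                               
        modified:   test_main.py                                          
$ python -c "print(10 ** 3)"                                              
1000                                                                      
$ █                                                                       
                                                                          
                                                                          
                                                                          
                                                                          
                                                                          
                                                                          
                                                                          
                                                                          
                                                                          
                                                                          
                                                                          
                                                                          
                                                                          
                                                                          


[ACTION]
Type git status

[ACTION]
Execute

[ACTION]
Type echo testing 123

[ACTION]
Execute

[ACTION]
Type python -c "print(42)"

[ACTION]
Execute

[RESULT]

$ python -c "print(sum(range(10)))"                                       
45                                                                        
$ git status                                                              
On branch main                                                            
Changes not staged for commit:                                            
                                                                          
        modified:   utils.py                                              
        modified:   main.py                                               
        modified:   test_main.py                                          
$ python -c "print(10 ** 3)"                                              
1000                                                                      
$ git status                                                              
On branch main                                                            
Changes not staged for commit:                                            
                                                                          
        modified:   main.py                                               
$ echo testing 123                                                        
testing 123                                                               
$ python -c "print(42)"                                                   
42                                                                        
$ █                                                                       
                                                                          
                                                                          
                                                                          
                                                                          
                                                                          


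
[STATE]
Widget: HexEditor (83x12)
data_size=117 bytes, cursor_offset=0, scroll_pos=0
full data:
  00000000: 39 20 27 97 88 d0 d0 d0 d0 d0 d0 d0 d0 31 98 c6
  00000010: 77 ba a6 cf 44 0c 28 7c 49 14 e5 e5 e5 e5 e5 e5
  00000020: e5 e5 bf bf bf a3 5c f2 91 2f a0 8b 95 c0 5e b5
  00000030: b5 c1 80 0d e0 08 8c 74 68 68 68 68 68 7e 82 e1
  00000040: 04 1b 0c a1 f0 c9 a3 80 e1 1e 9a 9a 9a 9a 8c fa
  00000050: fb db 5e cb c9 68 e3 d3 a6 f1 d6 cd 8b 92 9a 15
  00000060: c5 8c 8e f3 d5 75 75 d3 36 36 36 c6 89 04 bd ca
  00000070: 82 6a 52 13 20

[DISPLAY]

00000000  39 20 27 97 88 d0 d0 d0  d0 d0 d0 d0 d0 31 98 c6  |9 '..........1..|     
00000010  77 ba a6 cf 44 0c 28 7c  49 14 e5 e5 e5 e5 e5 e5  |w...D.(|I.......|     
00000020  e5 e5 bf bf bf a3 5c f2  91 2f a0 8b 95 c0 5e b5  |......\../....^.|     
00000030  b5 c1 80 0d e0 08 8c 74  68 68 68 68 68 7e 82 e1  |.......thhhhh~..|     
00000040  04 1b 0c a1 f0 c9 a3 80  e1 1e 9a 9a 9a 9a 8c fa  |................|     
00000050  fb db 5e cb c9 68 e3 d3  a6 f1 d6 cd 8b 92 9a 15  |..^..h..........|     
00000060  c5 8c 8e f3 d5 75 75 d3  36 36 36 c6 89 04 bd ca  |.....uu.666.....|     
00000070  82 6a 52 13 20                                    |.jR.            |     
                                                                                   
                                                                                   
                                                                                   
                                                                                   


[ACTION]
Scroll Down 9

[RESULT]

00000070  82 6a 52 13 20                                    |.jR.            |     
                                                                                   
                                                                                   
                                                                                   
                                                                                   
                                                                                   
                                                                                   
                                                                                   
                                                                                   
                                                                                   
                                                                                   
                                                                                   


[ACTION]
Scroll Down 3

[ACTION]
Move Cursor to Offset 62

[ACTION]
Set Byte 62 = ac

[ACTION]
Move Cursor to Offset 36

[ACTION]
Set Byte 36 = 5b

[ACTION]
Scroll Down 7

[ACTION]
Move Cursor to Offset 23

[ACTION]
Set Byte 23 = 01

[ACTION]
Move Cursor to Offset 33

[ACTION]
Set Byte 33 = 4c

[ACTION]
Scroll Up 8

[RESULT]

00000000  39 20 27 97 88 d0 d0 d0  d0 d0 d0 d0 d0 31 98 c6  |9 '..........1..|     
00000010  77 ba a6 cf 44 0c 28 01  49 14 e5 e5 e5 e5 e5 e5  |w...D.(.I.......|     
00000020  e5 4C bf bf 5b a3 5c f2  91 2f a0 8b 95 c0 5e b5  |.L..[.\../....^.|     
00000030  b5 c1 80 0d e0 08 8c 74  68 68 68 68 68 7e ac e1  |.......thhhhh~..|     
00000040  04 1b 0c a1 f0 c9 a3 80  e1 1e 9a 9a 9a 9a 8c fa  |................|     
00000050  fb db 5e cb c9 68 e3 d3  a6 f1 d6 cd 8b 92 9a 15  |..^..h..........|     
00000060  c5 8c 8e f3 d5 75 75 d3  36 36 36 c6 89 04 bd ca  |.....uu.666.....|     
00000070  82 6a 52 13 20                                    |.jR.            |     
                                                                                   
                                                                                   
                                                                                   
                                                                                   


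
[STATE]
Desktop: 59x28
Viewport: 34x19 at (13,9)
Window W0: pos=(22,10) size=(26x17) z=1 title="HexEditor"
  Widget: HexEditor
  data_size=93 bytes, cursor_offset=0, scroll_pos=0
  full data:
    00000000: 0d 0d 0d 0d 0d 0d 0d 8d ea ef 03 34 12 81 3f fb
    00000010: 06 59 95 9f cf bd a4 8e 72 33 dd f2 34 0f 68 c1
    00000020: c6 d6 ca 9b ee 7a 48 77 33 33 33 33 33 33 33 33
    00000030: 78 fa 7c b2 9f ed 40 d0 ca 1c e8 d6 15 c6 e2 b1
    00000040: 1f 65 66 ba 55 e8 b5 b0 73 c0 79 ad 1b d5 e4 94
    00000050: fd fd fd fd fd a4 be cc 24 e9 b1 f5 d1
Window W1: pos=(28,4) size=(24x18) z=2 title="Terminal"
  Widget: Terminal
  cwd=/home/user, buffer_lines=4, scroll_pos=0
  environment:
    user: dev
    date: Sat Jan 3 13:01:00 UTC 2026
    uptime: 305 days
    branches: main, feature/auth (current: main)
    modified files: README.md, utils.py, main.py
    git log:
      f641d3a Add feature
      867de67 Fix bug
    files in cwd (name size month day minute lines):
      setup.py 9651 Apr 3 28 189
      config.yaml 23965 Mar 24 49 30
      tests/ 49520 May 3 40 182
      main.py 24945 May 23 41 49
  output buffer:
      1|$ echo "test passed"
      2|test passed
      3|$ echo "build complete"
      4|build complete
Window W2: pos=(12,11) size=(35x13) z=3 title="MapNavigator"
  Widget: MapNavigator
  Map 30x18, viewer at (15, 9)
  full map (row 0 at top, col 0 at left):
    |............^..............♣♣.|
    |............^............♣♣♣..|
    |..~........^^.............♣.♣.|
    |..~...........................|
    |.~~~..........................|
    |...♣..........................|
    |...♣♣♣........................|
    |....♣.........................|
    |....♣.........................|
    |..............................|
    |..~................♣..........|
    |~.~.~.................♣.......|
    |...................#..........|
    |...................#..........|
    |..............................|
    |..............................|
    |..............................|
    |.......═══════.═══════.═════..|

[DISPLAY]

               ┃$ echo "build comp
         ┏━━━━━┃build complete    
━━━━━━━━━━━━━━━━━━━━━━━━━━━━━━━━━┓
 MapNavigator                    ┃
─────────────────────────────────┨
 ...♣..........................  ┃
 ...♣♣♣........................  ┃
 ....♣.........................  ┃
 ....♣.........................  ┃
 ...............@..............  ┃
 ..~................♣..........  ┃
 ~.~.~.................♣.......  ┃
 ...................#..........  ┃
 ...................#..........  ┃
━━━━━━━━━━━━━━━━━━━━━━━━━━━━━━━━━┛
         ┃                        
         ┃                        
         ┗━━━━━━━━━━━━━━━━━━━━━━━━
                                  


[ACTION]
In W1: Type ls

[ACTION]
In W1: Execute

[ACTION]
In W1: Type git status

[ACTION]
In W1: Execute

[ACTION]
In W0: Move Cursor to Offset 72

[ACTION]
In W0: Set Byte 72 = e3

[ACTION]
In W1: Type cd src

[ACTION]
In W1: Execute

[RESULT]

               ┃$ ls              
         ┏━━━━━┃setup.py  config.y
━━━━━━━━━━━━━━━━━━━━━━━━━━━━━━━━━┓
 MapNavigator                    ┃
─────────────────────────────────┨
 ...♣..........................  ┃
 ...♣♣♣........................  ┃
 ....♣.........................  ┃
 ....♣.........................  ┃
 ...............@..............  ┃
 ..~................♣..........  ┃
 ~.~.~.................♣.......  ┃
 ...................#..........  ┃
 ...................#..........  ┃
━━━━━━━━━━━━━━━━━━━━━━━━━━━━━━━━━┛
         ┃                        
         ┃                        
         ┗━━━━━━━━━━━━━━━━━━━━━━━━
                                  


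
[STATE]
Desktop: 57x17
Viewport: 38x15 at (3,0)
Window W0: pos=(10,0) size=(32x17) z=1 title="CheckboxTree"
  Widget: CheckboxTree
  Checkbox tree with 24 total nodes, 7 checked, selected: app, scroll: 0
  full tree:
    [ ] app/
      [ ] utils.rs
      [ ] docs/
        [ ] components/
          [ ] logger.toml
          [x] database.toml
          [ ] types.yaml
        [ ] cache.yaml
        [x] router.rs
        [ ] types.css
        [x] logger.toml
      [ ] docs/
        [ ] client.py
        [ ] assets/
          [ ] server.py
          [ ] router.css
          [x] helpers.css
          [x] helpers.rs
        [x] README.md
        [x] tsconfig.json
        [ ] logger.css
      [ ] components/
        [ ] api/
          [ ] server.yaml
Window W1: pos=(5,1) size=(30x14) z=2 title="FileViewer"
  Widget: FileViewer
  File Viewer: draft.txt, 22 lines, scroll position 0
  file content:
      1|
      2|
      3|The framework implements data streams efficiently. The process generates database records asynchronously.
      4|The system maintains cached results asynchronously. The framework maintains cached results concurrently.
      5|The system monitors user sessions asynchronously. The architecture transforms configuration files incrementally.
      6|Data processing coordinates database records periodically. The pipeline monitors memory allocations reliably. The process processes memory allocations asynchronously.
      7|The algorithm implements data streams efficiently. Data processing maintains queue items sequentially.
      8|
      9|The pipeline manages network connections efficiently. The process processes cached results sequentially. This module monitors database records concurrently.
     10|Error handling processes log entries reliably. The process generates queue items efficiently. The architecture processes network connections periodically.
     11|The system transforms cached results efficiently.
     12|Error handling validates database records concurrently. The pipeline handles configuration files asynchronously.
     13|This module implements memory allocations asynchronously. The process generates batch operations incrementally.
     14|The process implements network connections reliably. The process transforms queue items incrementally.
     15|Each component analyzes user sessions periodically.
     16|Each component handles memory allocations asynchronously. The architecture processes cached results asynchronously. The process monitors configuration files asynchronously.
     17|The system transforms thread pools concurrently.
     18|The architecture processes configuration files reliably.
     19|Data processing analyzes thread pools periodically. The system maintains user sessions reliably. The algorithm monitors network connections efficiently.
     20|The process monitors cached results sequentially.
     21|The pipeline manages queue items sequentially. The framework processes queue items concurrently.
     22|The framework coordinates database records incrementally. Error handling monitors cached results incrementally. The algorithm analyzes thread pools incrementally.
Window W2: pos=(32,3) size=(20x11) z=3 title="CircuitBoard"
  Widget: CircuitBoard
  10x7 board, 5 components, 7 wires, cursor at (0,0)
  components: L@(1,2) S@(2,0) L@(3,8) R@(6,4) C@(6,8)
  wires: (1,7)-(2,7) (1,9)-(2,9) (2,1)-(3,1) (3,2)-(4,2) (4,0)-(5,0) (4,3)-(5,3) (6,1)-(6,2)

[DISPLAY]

       ┏━━━━━━━━━━━━━━━━━━━━━━━━━━━━━━
  ┏━━━━━━━━━━━━━━━━━━━━━━━━━━━━┓      
  ┃ FileViewer                 ┃──────
  ┠──────────────────────────┏━━━━━━━━
  ┃                          ┃ Circuit
  ┃                          ┠────────
  ┃The framework implements d┃   0 1 2
  ┃The system maintains cache┃0  [.]  
  ┃The system monitors user s┃        
  ┃Data processing coordinate┃1       
  ┃The algorithm implements d┃        
  ┃                          ┃2   S   
  ┃The pipeline manages netwo┃        
  ┃Error handling processes l┗━━━━━━━━
  ┗━━━━━━━━━━━━━━━━━━━━━━━━━━━━┛      


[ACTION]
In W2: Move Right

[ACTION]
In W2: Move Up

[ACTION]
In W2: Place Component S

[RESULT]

       ┏━━━━━━━━━━━━━━━━━━━━━━━━━━━━━━
  ┏━━━━━━━━━━━━━━━━━━━━━━━━━━━━┓      
  ┃ FileViewer                 ┃──────
  ┠──────────────────────────┏━━━━━━━━
  ┃                          ┃ Circuit
  ┃                          ┠────────
  ┃The framework implements d┃   0 1 2
  ┃The system maintains cache┃0      [
  ┃The system monitors user s┃        
  ┃Data processing coordinate┃1       
  ┃The algorithm implements d┃        
  ┃                          ┃2   S   
  ┃The pipeline manages netwo┃        
  ┃Error handling processes l┗━━━━━━━━
  ┗━━━━━━━━━━━━━━━━━━━━━━━━━━━━┛      


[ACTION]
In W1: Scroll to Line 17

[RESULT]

       ┏━━━━━━━━━━━━━━━━━━━━━━━━━━━━━━
  ┏━━━━━━━━━━━━━━━━━━━━━━━━━━━━┓      
  ┃ FileViewer                 ┃──────
  ┠──────────────────────────┏━━━━━━━━
  ┃This module implements mem┃ Circuit
  ┃The process implements net┠────────
  ┃Each component analyzes us┃   0 1 2
  ┃Each component handles mem┃0      [
  ┃The system transforms thre┃        
  ┃The architecture processes┃1       
  ┃Data processing analyzes t┃        
  ┃The process monitors cache┃2   S   
  ┃The pipeline manages queue┃        
  ┃The framework coordinates ┗━━━━━━━━
  ┗━━━━━━━━━━━━━━━━━━━━━━━━━━━━┛      


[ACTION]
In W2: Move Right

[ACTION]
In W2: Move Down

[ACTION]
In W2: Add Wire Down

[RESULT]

       ┏━━━━━━━━━━━━━━━━━━━━━━━━━━━━━━
  ┏━━━━━━━━━━━━━━━━━━━━━━━━━━━━┓      
  ┃ FileViewer                 ┃──────
  ┠──────────────────────────┏━━━━━━━━
  ┃This module implements mem┃ Circuit
  ┃The process implements net┠────────
  ┃Each component analyzes us┃   0 1 2
  ┃Each component handles mem┃0       
  ┃The system transforms thre┃        
  ┃The architecture processes┃1       
  ┃Data processing analyzes t┃        
  ┃The process monitors cache┃2   S   
  ┃The pipeline manages queue┃        
  ┃The framework coordinates ┗━━━━━━━━
  ┗━━━━━━━━━━━━━━━━━━━━━━━━━━━━┛      
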